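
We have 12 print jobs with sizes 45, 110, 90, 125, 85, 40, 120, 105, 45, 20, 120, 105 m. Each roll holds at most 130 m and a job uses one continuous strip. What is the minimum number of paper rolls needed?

Total = 125 + 120 + 120 + 110 + 105 + 105 + 90 + 85 + 45 + 45 + 40 + 20 = 1010 m.
Lower bound: ⌈1010/130⌉ = 8 paper rolls.
A packing using 9 paper rolls:
  roll 1: 125 = 125
  roll 2: 120 = 120
  roll 3: 120 = 120
  roll 4: 110 + 20 = 130
  roll 5: 105 = 105
  roll 6: 105 = 105
  roll 7: 90 + 40 = 130
  roll 8: 85 + 45 = 130
  roll 9: 45 = 45
No arrangement into 8 paper rolls stays within capacity, so 9 is optimal.

9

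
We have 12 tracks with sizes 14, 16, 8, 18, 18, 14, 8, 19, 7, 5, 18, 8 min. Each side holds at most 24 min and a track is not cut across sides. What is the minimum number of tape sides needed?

8

Total = 19 + 18 + 18 + 18 + 16 + 14 + 14 + 8 + 8 + 8 + 7 + 5 = 153 min.
Lower bound: ⌈153/24⌉ = 7 tape sides.
A packing using 8 tape sides:
  side 1: 19 + 5 = 24
  side 2: 18 = 18
  side 3: 18 = 18
  side 4: 18 = 18
  side 5: 16 + 8 = 24
  side 6: 14 + 8 = 22
  side 7: 14 + 8 = 22
  side 8: 7 = 7
No arrangement into 7 tape sides stays within capacity, so 8 is optimal.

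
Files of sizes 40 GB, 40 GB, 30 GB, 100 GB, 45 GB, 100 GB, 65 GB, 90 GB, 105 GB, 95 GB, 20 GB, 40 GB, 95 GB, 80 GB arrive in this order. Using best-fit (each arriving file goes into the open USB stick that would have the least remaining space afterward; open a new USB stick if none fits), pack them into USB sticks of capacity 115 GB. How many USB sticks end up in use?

  40 → USB stick 1 (new)  [load 40/115]
  40 → USB stick 1  [load 80/115]
  30 → USB stick 1  [load 110/115]
  100 → USB stick 2 (new)  [load 100/115]
  45 → USB stick 3 (new)  [load 45/115]
  100 → USB stick 4 (new)  [load 100/115]
  65 → USB stick 3  [load 110/115]
  90 → USB stick 5 (new)  [load 90/115]
  105 → USB stick 6 (new)  [load 105/115]
  95 → USB stick 7 (new)  [load 95/115]
  20 → USB stick 7  [load 115/115]
  40 → USB stick 8 (new)  [load 40/115]
  95 → USB stick 9 (new)  [load 95/115]
  80 → USB stick 10 (new)  [load 80/115]
10 USB sticks opened.

10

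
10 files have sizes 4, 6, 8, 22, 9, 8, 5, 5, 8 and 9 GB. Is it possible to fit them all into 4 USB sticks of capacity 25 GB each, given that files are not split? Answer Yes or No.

Yes

A valid assignment using 4 USB sticks:
  USB stick 1: 22 = 22
  USB stick 2: 9 + 9 + 6 = 24
  USB stick 3: 8 + 8 + 8 = 24
  USB stick 4: 5 + 5 + 4 = 14
Every load is within 25 GB, so 4 USB sticks suffice.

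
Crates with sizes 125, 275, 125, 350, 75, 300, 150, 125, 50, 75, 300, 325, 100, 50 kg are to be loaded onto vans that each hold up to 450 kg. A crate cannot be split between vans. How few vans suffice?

6

Total = 350 + 325 + 300 + 300 + 275 + 150 + 125 + 125 + 125 + 100 + 75 + 75 + 50 + 50 = 2425 kg.
Lower bound: ⌈2425/450⌉ = 6 vans.
A packing using 6 vans:
  van 1: 350 + 100 = 450
  van 2: 325 + 125 = 450
  van 3: 300 + 150 = 450
  van 4: 300 + 125 = 425
  van 5: 275 + 125 + 50 = 450
  van 6: 75 + 75 + 50 = 200
This matches the lower bound, so 6 is optimal.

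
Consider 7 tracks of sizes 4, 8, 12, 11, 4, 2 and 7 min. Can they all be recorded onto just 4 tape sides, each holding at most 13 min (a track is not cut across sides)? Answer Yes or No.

A valid assignment using 4 tape sides:
  side 1: 12 = 12
  side 2: 11 + 2 = 13
  side 3: 8 + 4 = 12
  side 4: 7 + 4 = 11
Every load is within 13 min, so 4 tape sides suffice.

Yes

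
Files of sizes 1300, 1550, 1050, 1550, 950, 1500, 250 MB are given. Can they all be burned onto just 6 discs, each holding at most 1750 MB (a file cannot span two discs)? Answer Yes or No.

Yes

A valid assignment using 6 discs:
  disc 1: 1550 = 1550
  disc 2: 1550 = 1550
  disc 3: 1500 + 250 = 1750
  disc 4: 1300 = 1300
  disc 5: 1050 = 1050
  disc 6: 950 = 950
Every load is within 1750 MB, so 6 discs suffice.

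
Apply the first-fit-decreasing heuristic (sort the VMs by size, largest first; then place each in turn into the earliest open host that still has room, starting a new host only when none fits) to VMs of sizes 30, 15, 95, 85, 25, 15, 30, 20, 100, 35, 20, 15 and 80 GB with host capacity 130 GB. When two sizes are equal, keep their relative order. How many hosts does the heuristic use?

Sorted descending: 100, 95, 85, 80, 35, 30, 30, 25, 20, 20, 15, 15, 15.
  100 → host 1 (new)  [load 100/130]
  95 → host 2 (new)  [load 95/130]
  85 → host 3 (new)  [load 85/130]
  80 → host 4 (new)  [load 80/130]
  35 → host 2  [load 130/130]
  30 → host 1  [load 130/130]
  30 → host 3  [load 115/130]
  25 → host 4  [load 105/130]
  20 → host 4  [load 125/130]
  20 → host 5 (new)  [load 20/130]
  15 → host 3  [load 130/130]
  15 → host 5  [load 35/130]
  15 → host 5  [load 50/130]
5 hosts opened.

5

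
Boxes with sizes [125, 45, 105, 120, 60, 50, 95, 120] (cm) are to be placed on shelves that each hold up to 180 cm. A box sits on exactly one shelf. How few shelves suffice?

Total = 125 + 120 + 120 + 105 + 95 + 60 + 50 + 45 = 720 cm.
Lower bound: ⌈720/180⌉ = 4 shelves.
Also, 5 boxes each exceed 90 cm, and no two of those can share a shelf, so at least 5 shelves are needed.
A packing using 5 shelves:
  shelf 1: 125 + 50 = 175
  shelf 2: 120 + 60 = 180
  shelf 3: 120 + 45 = 165
  shelf 4: 105 = 105
  shelf 5: 95 = 95
This matches the lower bound, so 5 is optimal.

5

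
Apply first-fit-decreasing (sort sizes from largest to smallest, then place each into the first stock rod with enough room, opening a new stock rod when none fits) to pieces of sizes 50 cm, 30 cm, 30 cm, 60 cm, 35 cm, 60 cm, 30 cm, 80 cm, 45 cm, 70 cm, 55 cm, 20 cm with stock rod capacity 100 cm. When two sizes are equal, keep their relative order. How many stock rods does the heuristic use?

Sorted descending: 80, 70, 60, 60, 55, 50, 45, 35, 30, 30, 30, 20.
  80 → stock rod 1 (new)  [load 80/100]
  70 → stock rod 2 (new)  [load 70/100]
  60 → stock rod 3 (new)  [load 60/100]
  60 → stock rod 4 (new)  [load 60/100]
  55 → stock rod 5 (new)  [load 55/100]
  50 → stock rod 6 (new)  [load 50/100]
  45 → stock rod 5  [load 100/100]
  35 → stock rod 3  [load 95/100]
  30 → stock rod 2  [load 100/100]
  30 → stock rod 4  [load 90/100]
  30 → stock rod 6  [load 80/100]
  20 → stock rod 1  [load 100/100]
6 stock rods opened.

6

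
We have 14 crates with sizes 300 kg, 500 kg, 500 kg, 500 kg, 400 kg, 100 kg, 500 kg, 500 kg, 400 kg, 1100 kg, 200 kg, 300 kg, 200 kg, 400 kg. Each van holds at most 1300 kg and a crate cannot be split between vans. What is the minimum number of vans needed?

Total = 1100 + 500 + 500 + 500 + 500 + 500 + 400 + 400 + 400 + 300 + 300 + 200 + 200 + 100 = 5900 kg.
Lower bound: ⌈5900/1300⌉ = 5 vans.
A packing using 5 vans:
  van 1: 1100 + 200 = 1300
  van 2: 500 + 500 + 300 = 1300
  van 3: 500 + 500 + 300 = 1300
  van 4: 500 + 400 + 400 = 1300
  van 5: 400 + 200 + 100 = 700
This matches the lower bound, so 5 is optimal.

5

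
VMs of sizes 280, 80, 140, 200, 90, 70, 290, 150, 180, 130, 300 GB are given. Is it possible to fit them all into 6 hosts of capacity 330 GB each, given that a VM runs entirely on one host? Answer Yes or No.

Total = 1910 GB; ⌈1910/330⌉ = 6.
The bound of 6 does not rule out 6, but exhaustive search shows no assignment into 6 hosts of capacity 330 GB exists — the minimum is 7.

No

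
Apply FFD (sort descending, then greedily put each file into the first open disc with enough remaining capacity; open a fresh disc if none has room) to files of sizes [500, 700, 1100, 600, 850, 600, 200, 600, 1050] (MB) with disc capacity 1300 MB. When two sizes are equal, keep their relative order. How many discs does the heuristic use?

Sorted descending: 1100, 1050, 850, 700, 600, 600, 600, 500, 200.
  1100 → disc 1 (new)  [load 1100/1300]
  1050 → disc 2 (new)  [load 1050/1300]
  850 → disc 3 (new)  [load 850/1300]
  700 → disc 4 (new)  [load 700/1300]
  600 → disc 4  [load 1300/1300]
  600 → disc 5 (new)  [load 600/1300]
  600 → disc 5  [load 1200/1300]
  500 → disc 6 (new)  [load 500/1300]
  200 → disc 1  [load 1300/1300]
6 discs opened.

6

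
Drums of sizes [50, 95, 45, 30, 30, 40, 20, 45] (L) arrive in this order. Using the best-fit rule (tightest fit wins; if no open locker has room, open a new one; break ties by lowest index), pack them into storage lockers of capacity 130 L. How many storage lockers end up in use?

3

  50 → locker 1 (new)  [load 50/130]
  95 → locker 2 (new)  [load 95/130]
  45 → locker 1  [load 95/130]
  30 → locker 1  [load 125/130]
  30 → locker 2  [load 125/130]
  40 → locker 3 (new)  [load 40/130]
  20 → locker 3  [load 60/130]
  45 → locker 3  [load 105/130]
3 storage lockers opened.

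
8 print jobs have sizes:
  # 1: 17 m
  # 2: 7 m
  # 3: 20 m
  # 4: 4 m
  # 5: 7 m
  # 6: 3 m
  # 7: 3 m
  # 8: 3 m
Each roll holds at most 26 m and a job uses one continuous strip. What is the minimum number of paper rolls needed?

Total = 20 + 17 + 7 + 7 + 4 + 3 + 3 + 3 = 64 m.
Lower bound: ⌈64/26⌉ = 3 paper rolls.
A packing using 3 paper rolls:
  roll 1: 20 + 4 = 24
  roll 2: 17 + 7 = 24
  roll 3: 7 + 3 + 3 + 3 = 16
This matches the lower bound, so 3 is optimal.

3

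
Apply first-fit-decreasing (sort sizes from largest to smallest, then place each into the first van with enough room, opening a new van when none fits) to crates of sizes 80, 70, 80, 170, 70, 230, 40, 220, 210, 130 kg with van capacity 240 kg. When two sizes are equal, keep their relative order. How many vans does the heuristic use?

6

Sorted descending: 230, 220, 210, 170, 130, 80, 80, 70, 70, 40.
  230 → van 1 (new)  [load 230/240]
  220 → van 2 (new)  [load 220/240]
  210 → van 3 (new)  [load 210/240]
  170 → van 4 (new)  [load 170/240]
  130 → van 5 (new)  [load 130/240]
  80 → van 5  [load 210/240]
  80 → van 6 (new)  [load 80/240]
  70 → van 4  [load 240/240]
  70 → van 6  [load 150/240]
  40 → van 6  [load 190/240]
6 vans opened.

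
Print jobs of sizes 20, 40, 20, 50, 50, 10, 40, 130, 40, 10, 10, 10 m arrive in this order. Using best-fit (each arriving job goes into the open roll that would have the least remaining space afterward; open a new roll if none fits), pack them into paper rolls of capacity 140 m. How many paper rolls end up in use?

4

  20 → roll 1 (new)  [load 20/140]
  40 → roll 1  [load 60/140]
  20 → roll 1  [load 80/140]
  50 → roll 1  [load 130/140]
  50 → roll 2 (new)  [load 50/140]
  10 → roll 1  [load 140/140]
  40 → roll 2  [load 90/140]
  130 → roll 3 (new)  [load 130/140]
  40 → roll 2  [load 130/140]
  10 → roll 2  [load 140/140]
  10 → roll 3  [load 140/140]
  10 → roll 4 (new)  [load 10/140]
4 paper rolls opened.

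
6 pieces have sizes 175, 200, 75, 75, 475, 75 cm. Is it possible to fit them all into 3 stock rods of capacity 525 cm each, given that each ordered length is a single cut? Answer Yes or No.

Yes

A valid assignment using 3 stock rods:
  stock rod 1: 475 = 475
  stock rod 2: 200 + 175 + 75 + 75 = 525
  stock rod 3: 75 = 75
Every load is within 525 cm, so 3 stock rods suffice.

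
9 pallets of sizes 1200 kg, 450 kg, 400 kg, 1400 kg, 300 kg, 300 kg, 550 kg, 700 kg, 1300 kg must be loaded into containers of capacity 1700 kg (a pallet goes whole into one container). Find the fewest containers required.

4

Total = 1400 + 1300 + 1200 + 700 + 550 + 450 + 400 + 300 + 300 = 6600 kg.
Lower bound: ⌈6600/1700⌉ = 4 containers.
A packing using 4 containers:
  container 1: 1400 + 300 = 1700
  container 2: 1300 + 400 = 1700
  container 3: 1200 + 450 = 1650
  container 4: 700 + 550 + 300 = 1550
This matches the lower bound, so 4 is optimal.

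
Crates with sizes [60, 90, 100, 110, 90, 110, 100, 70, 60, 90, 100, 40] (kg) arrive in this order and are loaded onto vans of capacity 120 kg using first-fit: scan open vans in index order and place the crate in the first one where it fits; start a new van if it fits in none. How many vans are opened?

10

  60 → van 1 (new)  [load 60/120]
  90 → van 2 (new)  [load 90/120]
  100 → van 3 (new)  [load 100/120]
  110 → van 4 (new)  [load 110/120]
  90 → van 5 (new)  [load 90/120]
  110 → van 6 (new)  [load 110/120]
  100 → van 7 (new)  [load 100/120]
  70 → van 8 (new)  [load 70/120]
  60 → van 1  [load 120/120]
  90 → van 9 (new)  [load 90/120]
  100 → van 10 (new)  [load 100/120]
  40 → van 8  [load 110/120]
10 vans opened.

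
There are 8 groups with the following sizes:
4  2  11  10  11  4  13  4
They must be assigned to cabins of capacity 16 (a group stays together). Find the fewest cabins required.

Total = 13 + 11 + 11 + 10 + 4 + 4 + 4 + 2 = 59.
Lower bound: ⌈59/16⌉ = 4 cabins.
A packing using 4 cabins:
  cabin 1: 13 + 2 = 15
  cabin 2: 11 + 4 = 15
  cabin 3: 11 + 4 = 15
  cabin 4: 10 + 4 = 14
This matches the lower bound, so 4 is optimal.

4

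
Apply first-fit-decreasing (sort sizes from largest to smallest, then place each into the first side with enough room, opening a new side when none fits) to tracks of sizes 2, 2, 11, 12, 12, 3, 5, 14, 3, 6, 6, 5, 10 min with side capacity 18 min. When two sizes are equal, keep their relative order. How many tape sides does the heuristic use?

6

Sorted descending: 14, 12, 12, 11, 10, 6, 6, 5, 5, 3, 3, 2, 2.
  14 → side 1 (new)  [load 14/18]
  12 → side 2 (new)  [load 12/18]
  12 → side 3 (new)  [load 12/18]
  11 → side 4 (new)  [load 11/18]
  10 → side 5 (new)  [load 10/18]
  6 → side 2  [load 18/18]
  6 → side 3  [load 18/18]
  5 → side 4  [load 16/18]
  5 → side 5  [load 15/18]
  3 → side 1  [load 17/18]
  3 → side 5  [load 18/18]
  2 → side 4  [load 18/18]
  2 → side 6 (new)  [load 2/18]
6 tape sides opened.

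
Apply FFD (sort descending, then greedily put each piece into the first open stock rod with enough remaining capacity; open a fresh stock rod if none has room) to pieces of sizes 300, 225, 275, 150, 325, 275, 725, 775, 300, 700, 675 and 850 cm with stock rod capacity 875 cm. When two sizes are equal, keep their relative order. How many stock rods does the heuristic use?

7

Sorted descending: 850, 775, 725, 700, 675, 325, 300, 300, 275, 275, 225, 150.
  850 → stock rod 1 (new)  [load 850/875]
  775 → stock rod 2 (new)  [load 775/875]
  725 → stock rod 3 (new)  [load 725/875]
  700 → stock rod 4 (new)  [load 700/875]
  675 → stock rod 5 (new)  [load 675/875]
  325 → stock rod 6 (new)  [load 325/875]
  300 → stock rod 6  [load 625/875]
  300 → stock rod 7 (new)  [load 300/875]
  275 → stock rod 7  [load 575/875]
  275 → stock rod 7  [load 850/875]
  225 → stock rod 6  [load 850/875]
  150 → stock rod 3  [load 875/875]
7 stock rods opened.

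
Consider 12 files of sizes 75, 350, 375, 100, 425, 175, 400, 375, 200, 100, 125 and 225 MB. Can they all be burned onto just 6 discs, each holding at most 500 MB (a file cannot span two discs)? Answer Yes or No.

Total = 2925 MB; ⌈2925/500⌉ = 6.
The bound of 6 does not rule out 6, but exhaustive search shows no assignment into 6 discs of capacity 500 MB exists — the minimum is 7.

No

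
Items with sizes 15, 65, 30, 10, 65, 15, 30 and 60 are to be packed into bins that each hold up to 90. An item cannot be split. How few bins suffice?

4

Total = 65 + 65 + 60 + 30 + 30 + 15 + 15 + 10 = 290.
Lower bound: ⌈290/90⌉ = 4 bins.
A packing using 4 bins:
  bin 1: 65 + 15 + 10 = 90
  bin 2: 65 + 15 = 80
  bin 3: 60 + 30 = 90
  bin 4: 30 = 30
This matches the lower bound, so 4 is optimal.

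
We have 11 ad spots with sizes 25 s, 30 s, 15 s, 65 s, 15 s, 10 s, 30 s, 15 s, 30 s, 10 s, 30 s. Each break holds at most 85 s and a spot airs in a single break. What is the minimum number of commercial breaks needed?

4

Total = 65 + 30 + 30 + 30 + 30 + 25 + 15 + 15 + 15 + 10 + 10 = 275 s.
Lower bound: ⌈275/85⌉ = 4 commercial breaks.
A packing using 4 commercial breaks:
  break 1: 65 + 15 = 80
  break 2: 30 + 30 + 25 = 85
  break 3: 30 + 30 + 15 + 10 = 85
  break 4: 15 + 10 = 25
This matches the lower bound, so 4 is optimal.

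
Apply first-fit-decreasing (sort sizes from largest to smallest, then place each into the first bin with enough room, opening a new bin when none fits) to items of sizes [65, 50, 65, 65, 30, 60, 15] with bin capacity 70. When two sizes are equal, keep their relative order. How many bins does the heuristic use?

6

Sorted descending: 65, 65, 65, 60, 50, 30, 15.
  65 → bin 1 (new)  [load 65/70]
  65 → bin 2 (new)  [load 65/70]
  65 → bin 3 (new)  [load 65/70]
  60 → bin 4 (new)  [load 60/70]
  50 → bin 5 (new)  [load 50/70]
  30 → bin 6 (new)  [load 30/70]
  15 → bin 5  [load 65/70]
6 bins opened.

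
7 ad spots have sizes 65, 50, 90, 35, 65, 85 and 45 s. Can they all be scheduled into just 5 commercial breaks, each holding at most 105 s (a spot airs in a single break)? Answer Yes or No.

Yes

A valid assignment using 5 commercial breaks:
  break 1: 90 = 90
  break 2: 85 = 85
  break 3: 65 + 35 = 100
  break 4: 65 = 65
  break 5: 50 + 45 = 95
Every load is within 105 s, so 5 commercial breaks suffice.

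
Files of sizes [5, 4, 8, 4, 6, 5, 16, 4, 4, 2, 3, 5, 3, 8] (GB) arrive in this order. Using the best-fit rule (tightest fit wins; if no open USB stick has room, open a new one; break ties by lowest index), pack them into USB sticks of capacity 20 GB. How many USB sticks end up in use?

4

  5 → USB stick 1 (new)  [load 5/20]
  4 → USB stick 1  [load 9/20]
  8 → USB stick 1  [load 17/20]
  4 → USB stick 2 (new)  [load 4/20]
  6 → USB stick 2  [load 10/20]
  5 → USB stick 2  [load 15/20]
  16 → USB stick 3 (new)  [load 16/20]
  4 → USB stick 3  [load 20/20]
  4 → USB stick 2  [load 19/20]
  2 → USB stick 1  [load 19/20]
  3 → USB stick 4 (new)  [load 3/20]
  5 → USB stick 4  [load 8/20]
  3 → USB stick 4  [load 11/20]
  8 → USB stick 4  [load 19/20]
4 USB sticks opened.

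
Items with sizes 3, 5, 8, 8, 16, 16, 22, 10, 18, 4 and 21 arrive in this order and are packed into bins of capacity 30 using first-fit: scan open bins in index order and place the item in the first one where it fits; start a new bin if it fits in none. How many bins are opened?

6

  3 → bin 1 (new)  [load 3/30]
  5 → bin 1  [load 8/30]
  8 → bin 1  [load 16/30]
  8 → bin 1  [load 24/30]
  16 → bin 2 (new)  [load 16/30]
  16 → bin 3 (new)  [load 16/30]
  22 → bin 4 (new)  [load 22/30]
  10 → bin 2  [load 26/30]
  18 → bin 5 (new)  [load 18/30]
  4 → bin 1  [load 28/30]
  21 → bin 6 (new)  [load 21/30]
6 bins opened.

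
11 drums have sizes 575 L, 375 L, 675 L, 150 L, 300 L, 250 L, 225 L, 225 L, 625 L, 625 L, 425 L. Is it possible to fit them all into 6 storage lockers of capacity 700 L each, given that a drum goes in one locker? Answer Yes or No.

No

Total = 4450 L; ⌈4450/700⌉ = 7.
At least 7 storage lockers are required, but only 6 are allowed.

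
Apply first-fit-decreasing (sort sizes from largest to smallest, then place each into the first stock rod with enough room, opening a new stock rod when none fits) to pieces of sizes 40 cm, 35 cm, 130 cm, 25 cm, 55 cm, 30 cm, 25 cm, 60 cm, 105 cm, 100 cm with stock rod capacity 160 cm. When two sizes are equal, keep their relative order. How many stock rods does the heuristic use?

Sorted descending: 130, 105, 100, 60, 55, 40, 35, 30, 25, 25.
  130 → stock rod 1 (new)  [load 130/160]
  105 → stock rod 2 (new)  [load 105/160]
  100 → stock rod 3 (new)  [load 100/160]
  60 → stock rod 3  [load 160/160]
  55 → stock rod 2  [load 160/160]
  40 → stock rod 4 (new)  [load 40/160]
  35 → stock rod 4  [load 75/160]
  30 → stock rod 1  [load 160/160]
  25 → stock rod 4  [load 100/160]
  25 → stock rod 4  [load 125/160]
4 stock rods opened.

4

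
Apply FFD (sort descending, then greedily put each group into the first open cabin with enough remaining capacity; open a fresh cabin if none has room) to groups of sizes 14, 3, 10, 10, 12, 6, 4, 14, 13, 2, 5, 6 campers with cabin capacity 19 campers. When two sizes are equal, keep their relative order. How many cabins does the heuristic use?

Sorted descending: 14, 14, 13, 12, 10, 10, 6, 6, 5, 4, 3, 2.
  14 → cabin 1 (new)  [load 14/19]
  14 → cabin 2 (new)  [load 14/19]
  13 → cabin 3 (new)  [load 13/19]
  12 → cabin 4 (new)  [load 12/19]
  10 → cabin 5 (new)  [load 10/19]
  10 → cabin 6 (new)  [load 10/19]
  6 → cabin 3  [load 19/19]
  6 → cabin 4  [load 18/19]
  5 → cabin 1  [load 19/19]
  4 → cabin 2  [load 18/19]
  3 → cabin 5  [load 13/19]
  2 → cabin 5  [load 15/19]
6 cabins opened.

6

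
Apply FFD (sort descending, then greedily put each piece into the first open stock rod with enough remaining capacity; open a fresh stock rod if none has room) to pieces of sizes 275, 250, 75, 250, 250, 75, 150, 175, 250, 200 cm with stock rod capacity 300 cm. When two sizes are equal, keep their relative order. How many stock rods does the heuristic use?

Sorted descending: 275, 250, 250, 250, 250, 200, 175, 150, 75, 75.
  275 → stock rod 1 (new)  [load 275/300]
  250 → stock rod 2 (new)  [load 250/300]
  250 → stock rod 3 (new)  [load 250/300]
  250 → stock rod 4 (new)  [load 250/300]
  250 → stock rod 5 (new)  [load 250/300]
  200 → stock rod 6 (new)  [load 200/300]
  175 → stock rod 7 (new)  [load 175/300]
  150 → stock rod 8 (new)  [load 150/300]
  75 → stock rod 6  [load 275/300]
  75 → stock rod 7  [load 250/300]
8 stock rods opened.

8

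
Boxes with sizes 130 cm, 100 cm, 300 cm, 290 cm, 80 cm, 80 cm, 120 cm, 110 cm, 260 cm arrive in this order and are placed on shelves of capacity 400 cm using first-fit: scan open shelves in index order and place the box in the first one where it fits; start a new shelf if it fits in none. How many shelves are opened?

4

  130 → shelf 1 (new)  [load 130/400]
  100 → shelf 1  [load 230/400]
  300 → shelf 2 (new)  [load 300/400]
  290 → shelf 3 (new)  [load 290/400]
  80 → shelf 1  [load 310/400]
  80 → shelf 1  [load 390/400]
  120 → shelf 4 (new)  [load 120/400]
  110 → shelf 3  [load 400/400]
  260 → shelf 4  [load 380/400]
4 shelves opened.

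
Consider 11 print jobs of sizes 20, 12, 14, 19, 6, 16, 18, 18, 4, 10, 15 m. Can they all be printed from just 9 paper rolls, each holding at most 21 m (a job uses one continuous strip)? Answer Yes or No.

A valid assignment using 9 paper rolls:
  roll 1: 20 = 20
  roll 2: 19 = 19
  roll 3: 18 = 18
  roll 4: 18 = 18
  roll 5: 16 + 4 = 20
  roll 6: 15 + 6 = 21
  roll 7: 14 = 14
  roll 8: 12 = 12
  roll 9: 10 = 10
Every load is within 21 m, so 9 paper rolls suffice.

Yes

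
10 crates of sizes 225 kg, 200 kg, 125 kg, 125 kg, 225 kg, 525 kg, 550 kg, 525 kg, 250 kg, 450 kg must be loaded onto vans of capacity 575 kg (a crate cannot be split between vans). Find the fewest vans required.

6

Total = 550 + 525 + 525 + 450 + 250 + 225 + 225 + 200 + 125 + 125 = 3200 kg.
Lower bound: ⌈3200/575⌉ = 6 vans.
A packing using 6 vans:
  van 1: 550 = 550
  van 2: 525 = 525
  van 3: 525 = 525
  van 4: 450 + 125 = 575
  van 5: 250 + 225 = 475
  van 6: 225 + 200 + 125 = 550
This matches the lower bound, so 6 is optimal.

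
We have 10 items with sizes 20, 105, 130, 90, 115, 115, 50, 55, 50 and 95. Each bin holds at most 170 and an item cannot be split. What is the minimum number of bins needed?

6

Total = 130 + 115 + 115 + 105 + 95 + 90 + 55 + 50 + 50 + 20 = 825.
Lower bound: ⌈825/170⌉ = 5 bins.
Also, 6 items each exceed 85, and no two of those can share a bin, so at least 6 bins are needed.
A packing using 6 bins:
  bin 1: 130 + 20 = 150
  bin 2: 115 + 55 = 170
  bin 3: 115 + 50 = 165
  bin 4: 105 + 50 = 155
  bin 5: 95 = 95
  bin 6: 90 = 90
This matches the lower bound, so 6 is optimal.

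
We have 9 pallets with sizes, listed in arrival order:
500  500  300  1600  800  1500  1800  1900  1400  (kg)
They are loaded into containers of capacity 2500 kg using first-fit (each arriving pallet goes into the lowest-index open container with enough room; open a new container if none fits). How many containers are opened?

  500 → container 1 (new)  [load 500/2500]
  500 → container 1  [load 1000/2500]
  300 → container 1  [load 1300/2500]
  1600 → container 2 (new)  [load 1600/2500]
  800 → container 1  [load 2100/2500]
  1500 → container 3 (new)  [load 1500/2500]
  1800 → container 4 (new)  [load 1800/2500]
  1900 → container 5 (new)  [load 1900/2500]
  1400 → container 6 (new)  [load 1400/2500]
6 containers opened.

6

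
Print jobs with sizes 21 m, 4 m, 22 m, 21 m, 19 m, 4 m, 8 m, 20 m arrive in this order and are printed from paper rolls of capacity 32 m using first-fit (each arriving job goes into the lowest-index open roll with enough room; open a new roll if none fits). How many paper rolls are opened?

5

  21 → roll 1 (new)  [load 21/32]
  4 → roll 1  [load 25/32]
  22 → roll 2 (new)  [load 22/32]
  21 → roll 3 (new)  [load 21/32]
  19 → roll 4 (new)  [load 19/32]
  4 → roll 1  [load 29/32]
  8 → roll 2  [load 30/32]
  20 → roll 5 (new)  [load 20/32]
5 paper rolls opened.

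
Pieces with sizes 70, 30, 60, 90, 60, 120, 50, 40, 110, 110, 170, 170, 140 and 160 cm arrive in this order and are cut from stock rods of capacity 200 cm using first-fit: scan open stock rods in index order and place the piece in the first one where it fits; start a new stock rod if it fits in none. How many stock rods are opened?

9

  70 → stock rod 1 (new)  [load 70/200]
  30 → stock rod 1  [load 100/200]
  60 → stock rod 1  [load 160/200]
  90 → stock rod 2 (new)  [load 90/200]
  60 → stock rod 2  [load 150/200]
  120 → stock rod 3 (new)  [load 120/200]
  50 → stock rod 2  [load 200/200]
  40 → stock rod 1  [load 200/200]
  110 → stock rod 4 (new)  [load 110/200]
  110 → stock rod 5 (new)  [load 110/200]
  170 → stock rod 6 (new)  [load 170/200]
  170 → stock rod 7 (new)  [load 170/200]
  140 → stock rod 8 (new)  [load 140/200]
  160 → stock rod 9 (new)  [load 160/200]
9 stock rods opened.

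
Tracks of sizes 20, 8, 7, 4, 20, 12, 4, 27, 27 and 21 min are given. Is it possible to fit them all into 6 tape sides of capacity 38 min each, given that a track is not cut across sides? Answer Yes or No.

A valid assignment using 5 tape sides:
  side 1: 27 + 8 = 35
  side 2: 27 + 7 + 4 = 38
  side 3: 21 + 12 + 4 = 37
  side 4: 20 = 20
  side 5: 20 = 20
That uses only 5 ≤ 6, so 6 tape sides are enough.

Yes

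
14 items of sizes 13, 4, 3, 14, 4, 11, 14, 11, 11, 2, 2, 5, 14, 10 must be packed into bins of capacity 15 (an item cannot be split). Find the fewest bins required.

Total = 14 + 14 + 14 + 13 + 11 + 11 + 11 + 10 + 5 + 4 + 4 + 3 + 2 + 2 = 118.
Lower bound: ⌈118/15⌉ = 8 bins.
A packing using 9 bins:
  bin 1: 14 = 14
  bin 2: 14 = 14
  bin 3: 14 = 14
  bin 4: 13 + 2 = 15
  bin 5: 11 + 4 = 15
  bin 6: 11 + 4 = 15
  bin 7: 11 + 3 = 14
  bin 8: 10 + 5 = 15
  bin 9: 2 = 2
No arrangement into 8 bins stays within capacity, so 9 is optimal.

9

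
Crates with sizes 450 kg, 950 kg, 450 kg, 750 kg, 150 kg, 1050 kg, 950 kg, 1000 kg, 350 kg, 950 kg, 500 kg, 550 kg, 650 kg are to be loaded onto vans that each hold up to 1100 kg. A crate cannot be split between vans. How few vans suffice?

9

Total = 1050 + 1000 + 950 + 950 + 950 + 750 + 650 + 550 + 500 + 450 + 450 + 350 + 150 = 8750 kg.
Lower bound: ⌈8750/1100⌉ = 8 vans.
A packing using 9 vans:
  van 1: 1050 = 1050
  van 2: 1000 = 1000
  van 3: 950 + 150 = 1100
  van 4: 950 = 950
  van 5: 950 = 950
  van 6: 750 + 350 = 1100
  van 7: 650 + 450 = 1100
  van 8: 550 + 500 = 1050
  van 9: 450 = 450
No arrangement into 8 vans stays within capacity, so 9 is optimal.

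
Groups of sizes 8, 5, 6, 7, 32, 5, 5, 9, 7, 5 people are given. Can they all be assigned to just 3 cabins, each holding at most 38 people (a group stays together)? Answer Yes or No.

Yes

A valid assignment using 3 cabins:
  cabin 1: 32 + 6 = 38
  cabin 2: 9 + 8 + 7 + 7 + 5 = 36
  cabin 3: 5 + 5 + 5 = 15
Every load is within 38 people, so 3 cabins suffice.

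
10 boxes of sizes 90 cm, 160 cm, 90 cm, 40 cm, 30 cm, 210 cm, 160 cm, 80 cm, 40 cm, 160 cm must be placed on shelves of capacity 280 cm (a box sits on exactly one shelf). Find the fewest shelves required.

Total = 210 + 160 + 160 + 160 + 90 + 90 + 80 + 40 + 40 + 30 = 1060 cm.
Lower bound: ⌈1060/280⌉ = 4 shelves.
A packing using 4 shelves:
  shelf 1: 210 + 40 + 30 = 280
  shelf 2: 160 + 90 = 250
  shelf 3: 160 + 90 = 250
  shelf 4: 160 + 80 + 40 = 280
This matches the lower bound, so 4 is optimal.

4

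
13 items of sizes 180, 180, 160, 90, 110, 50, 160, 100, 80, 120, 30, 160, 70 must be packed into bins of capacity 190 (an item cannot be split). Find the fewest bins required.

9

Total = 180 + 180 + 160 + 160 + 160 + 120 + 110 + 100 + 90 + 80 + 70 + 50 + 30 = 1490.
Lower bound: ⌈1490/190⌉ = 8 bins.
A packing using 9 bins:
  bin 1: 180 = 180
  bin 2: 180 = 180
  bin 3: 160 + 30 = 190
  bin 4: 160 = 160
  bin 5: 160 = 160
  bin 6: 120 + 70 = 190
  bin 7: 110 + 80 = 190
  bin 8: 100 + 90 = 190
  bin 9: 50 = 50
No arrangement into 8 bins stays within capacity, so 9 is optimal.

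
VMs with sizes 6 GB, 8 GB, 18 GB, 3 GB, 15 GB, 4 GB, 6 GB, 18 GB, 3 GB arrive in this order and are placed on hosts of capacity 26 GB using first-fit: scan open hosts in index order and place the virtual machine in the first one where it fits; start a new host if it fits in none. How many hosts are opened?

4

  6 → host 1 (new)  [load 6/26]
  8 → host 1  [load 14/26]
  18 → host 2 (new)  [load 18/26]
  3 → host 1  [load 17/26]
  15 → host 3 (new)  [load 15/26]
  4 → host 1  [load 21/26]
  6 → host 2  [load 24/26]
  18 → host 4 (new)  [load 18/26]
  3 → host 1  [load 24/26]
4 hosts opened.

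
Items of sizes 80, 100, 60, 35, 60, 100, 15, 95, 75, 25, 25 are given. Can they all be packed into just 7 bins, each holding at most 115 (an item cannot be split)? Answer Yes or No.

Yes

A valid assignment using 7 bins:
  bin 1: 100 + 15 = 115
  bin 2: 100 = 100
  bin 3: 95 = 95
  bin 4: 80 + 35 = 115
  bin 5: 75 + 25 = 100
  bin 6: 60 + 25 = 85
  bin 7: 60 = 60
Every load is within 115, so 7 bins suffice.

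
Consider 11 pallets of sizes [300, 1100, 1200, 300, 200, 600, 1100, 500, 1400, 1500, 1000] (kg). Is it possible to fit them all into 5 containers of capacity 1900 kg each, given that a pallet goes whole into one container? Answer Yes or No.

Total = 9200 kg; ⌈9200/1900⌉ = 5.
6 pallets each exceed half the capacity and cannot share a container, forcing at least 6 containers.
At least 6 containers are required, but only 5 are allowed.

No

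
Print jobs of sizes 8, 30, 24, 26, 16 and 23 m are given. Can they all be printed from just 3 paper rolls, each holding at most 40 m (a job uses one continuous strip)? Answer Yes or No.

No

Total = 127 m; ⌈127/40⌉ = 4.
At least 4 paper rolls are required, but only 3 are allowed.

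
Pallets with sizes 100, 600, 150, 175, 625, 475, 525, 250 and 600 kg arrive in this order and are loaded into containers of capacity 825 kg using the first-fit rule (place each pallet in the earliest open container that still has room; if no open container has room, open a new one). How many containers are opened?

5

  100 → container 1 (new)  [load 100/825]
  600 → container 1  [load 700/825]
  150 → container 2 (new)  [load 150/825]
  175 → container 2  [load 325/825]
  625 → container 3 (new)  [load 625/825]
  475 → container 2  [load 800/825]
  525 → container 4 (new)  [load 525/825]
  250 → container 4  [load 775/825]
  600 → container 5 (new)  [load 600/825]
5 containers opened.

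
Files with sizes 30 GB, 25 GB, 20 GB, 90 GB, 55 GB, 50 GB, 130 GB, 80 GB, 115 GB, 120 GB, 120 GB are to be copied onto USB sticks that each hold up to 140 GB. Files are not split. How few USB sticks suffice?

Total = 130 + 120 + 120 + 115 + 90 + 80 + 55 + 50 + 30 + 25 + 20 = 835 GB.
Lower bound: ⌈835/140⌉ = 6 USB sticks.
A packing using 7 USB sticks:
  USB stick 1: 130 = 130
  USB stick 2: 120 + 20 = 140
  USB stick 3: 120 = 120
  USB stick 4: 115 + 25 = 140
  USB stick 5: 90 + 50 = 140
  USB stick 6: 80 + 55 = 135
  USB stick 7: 30 = 30
No arrangement into 6 USB sticks stays within capacity, so 7 is optimal.

7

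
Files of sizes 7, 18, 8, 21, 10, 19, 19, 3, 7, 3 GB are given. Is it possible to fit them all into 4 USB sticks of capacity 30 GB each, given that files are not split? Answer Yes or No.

Yes

A valid assignment using 4 USB sticks:
  USB stick 1: 21 + 8 = 29
  USB stick 2: 19 + 10 = 29
  USB stick 3: 19 + 7 + 3 = 29
  USB stick 4: 18 + 7 + 3 = 28
Every load is within 30 GB, so 4 USB sticks suffice.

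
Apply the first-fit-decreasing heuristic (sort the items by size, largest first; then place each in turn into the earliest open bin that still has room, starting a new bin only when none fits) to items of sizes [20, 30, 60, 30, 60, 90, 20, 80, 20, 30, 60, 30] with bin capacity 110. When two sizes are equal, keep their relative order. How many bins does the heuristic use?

5

Sorted descending: 90, 80, 60, 60, 60, 30, 30, 30, 30, 20, 20, 20.
  90 → bin 1 (new)  [load 90/110]
  80 → bin 2 (new)  [load 80/110]
  60 → bin 3 (new)  [load 60/110]
  60 → bin 4 (new)  [load 60/110]
  60 → bin 5 (new)  [load 60/110]
  30 → bin 2  [load 110/110]
  30 → bin 3  [load 90/110]
  30 → bin 4  [load 90/110]
  30 → bin 5  [load 90/110]
  20 → bin 1  [load 110/110]
  20 → bin 3  [load 110/110]
  20 → bin 4  [load 110/110]
5 bins opened.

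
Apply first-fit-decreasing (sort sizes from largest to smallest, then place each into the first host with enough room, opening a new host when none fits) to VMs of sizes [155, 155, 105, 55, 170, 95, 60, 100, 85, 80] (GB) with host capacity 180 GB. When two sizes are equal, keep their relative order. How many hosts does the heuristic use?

Sorted descending: 170, 155, 155, 105, 100, 95, 85, 80, 60, 55.
  170 → host 1 (new)  [load 170/180]
  155 → host 2 (new)  [load 155/180]
  155 → host 3 (new)  [load 155/180]
  105 → host 4 (new)  [load 105/180]
  100 → host 5 (new)  [load 100/180]
  95 → host 6 (new)  [load 95/180]
  85 → host 6  [load 180/180]
  80 → host 5  [load 180/180]
  60 → host 4  [load 165/180]
  55 → host 7 (new)  [load 55/180]
7 hosts opened.

7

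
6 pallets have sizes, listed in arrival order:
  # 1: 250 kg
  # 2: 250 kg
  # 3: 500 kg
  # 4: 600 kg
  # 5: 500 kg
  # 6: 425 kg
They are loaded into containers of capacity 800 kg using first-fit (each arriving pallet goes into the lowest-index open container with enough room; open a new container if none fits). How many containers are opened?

5

  250 → container 1 (new)  [load 250/800]
  250 → container 1  [load 500/800]
  500 → container 2 (new)  [load 500/800]
  600 → container 3 (new)  [load 600/800]
  500 → container 4 (new)  [load 500/800]
  425 → container 5 (new)  [load 425/800]
5 containers opened.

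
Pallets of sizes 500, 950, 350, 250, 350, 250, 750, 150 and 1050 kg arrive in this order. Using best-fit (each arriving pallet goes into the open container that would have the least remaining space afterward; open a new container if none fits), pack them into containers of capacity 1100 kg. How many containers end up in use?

  500 → container 1 (new)  [load 500/1100]
  950 → container 2 (new)  [load 950/1100]
  350 → container 1  [load 850/1100]
  250 → container 1  [load 1100/1100]
  350 → container 3 (new)  [load 350/1100]
  250 → container 3  [load 600/1100]
  750 → container 4 (new)  [load 750/1100]
  150 → container 2  [load 1100/1100]
  1050 → container 5 (new)  [load 1050/1100]
5 containers opened.

5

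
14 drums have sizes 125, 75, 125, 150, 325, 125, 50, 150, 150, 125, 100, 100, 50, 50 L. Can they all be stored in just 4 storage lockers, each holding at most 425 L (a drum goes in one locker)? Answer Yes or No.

A valid assignment using 4 storage lockers:
  locker 1: 325 + 100 = 425
  locker 2: 150 + 150 + 125 = 425
  locker 3: 150 + 125 + 100 + 50 = 425
  locker 4: 125 + 125 + 75 + 50 + 50 = 425
Every load is within 425 L, so 4 storage lockers suffice.

Yes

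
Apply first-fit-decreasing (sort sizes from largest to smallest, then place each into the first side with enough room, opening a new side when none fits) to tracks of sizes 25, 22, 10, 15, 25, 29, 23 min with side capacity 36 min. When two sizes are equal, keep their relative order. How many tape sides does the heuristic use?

Sorted descending: 29, 25, 25, 23, 22, 15, 10.
  29 → side 1 (new)  [load 29/36]
  25 → side 2 (new)  [load 25/36]
  25 → side 3 (new)  [load 25/36]
  23 → side 4 (new)  [load 23/36]
  22 → side 5 (new)  [load 22/36]
  15 → side 6 (new)  [load 15/36]
  10 → side 2  [load 35/36]
6 tape sides opened.

6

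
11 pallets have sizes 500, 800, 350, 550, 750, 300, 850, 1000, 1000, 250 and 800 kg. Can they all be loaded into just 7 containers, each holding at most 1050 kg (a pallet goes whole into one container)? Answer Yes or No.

No

Total = 7150 kg; ⌈7150/1050⌉ = 7.
The bound of 7 does not rule out 7, but exhaustive search shows no assignment into 7 containers of capacity 1050 kg exists — the minimum is 8.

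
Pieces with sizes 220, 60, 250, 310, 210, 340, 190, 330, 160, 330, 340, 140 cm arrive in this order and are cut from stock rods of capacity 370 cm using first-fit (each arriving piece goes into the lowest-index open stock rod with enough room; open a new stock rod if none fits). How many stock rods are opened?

  220 → stock rod 1 (new)  [load 220/370]
  60 → stock rod 1  [load 280/370]
  250 → stock rod 2 (new)  [load 250/370]
  310 → stock rod 3 (new)  [load 310/370]
  210 → stock rod 4 (new)  [load 210/370]
  340 → stock rod 5 (new)  [load 340/370]
  190 → stock rod 6 (new)  [load 190/370]
  330 → stock rod 7 (new)  [load 330/370]
  160 → stock rod 4  [load 370/370]
  330 → stock rod 8 (new)  [load 330/370]
  340 → stock rod 9 (new)  [load 340/370]
  140 → stock rod 6  [load 330/370]
9 stock rods opened.

9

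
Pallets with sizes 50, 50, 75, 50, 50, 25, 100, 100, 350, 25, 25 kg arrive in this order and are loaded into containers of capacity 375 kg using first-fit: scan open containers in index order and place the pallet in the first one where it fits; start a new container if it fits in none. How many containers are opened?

3

  50 → container 1 (new)  [load 50/375]
  50 → container 1  [load 100/375]
  75 → container 1  [load 175/375]
  50 → container 1  [load 225/375]
  50 → container 1  [load 275/375]
  25 → container 1  [load 300/375]
  100 → container 2 (new)  [load 100/375]
  100 → container 2  [load 200/375]
  350 → container 3 (new)  [load 350/375]
  25 → container 1  [load 325/375]
  25 → container 1  [load 350/375]
3 containers opened.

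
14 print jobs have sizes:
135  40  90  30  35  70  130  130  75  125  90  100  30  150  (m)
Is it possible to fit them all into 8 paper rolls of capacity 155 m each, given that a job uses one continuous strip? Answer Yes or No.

No

Total = 1230 m; ⌈1230/155⌉ = 8.
The bound of 8 does not rule out 8, but exhaustive search shows no assignment into 8 paper rolls of capacity 155 m exists — the minimum is 9.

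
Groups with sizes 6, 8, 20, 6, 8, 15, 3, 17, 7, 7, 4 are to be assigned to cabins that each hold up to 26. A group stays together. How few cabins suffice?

4

Total = 20 + 17 + 15 + 8 + 8 + 7 + 7 + 6 + 6 + 4 + 3 = 101.
Lower bound: ⌈101/26⌉ = 4 cabins.
A packing using 4 cabins:
  cabin 1: 20 + 6 = 26
  cabin 2: 17 + 8 = 25
  cabin 3: 15 + 8 + 3 = 26
  cabin 4: 7 + 7 + 6 + 4 = 24
This matches the lower bound, so 4 is optimal.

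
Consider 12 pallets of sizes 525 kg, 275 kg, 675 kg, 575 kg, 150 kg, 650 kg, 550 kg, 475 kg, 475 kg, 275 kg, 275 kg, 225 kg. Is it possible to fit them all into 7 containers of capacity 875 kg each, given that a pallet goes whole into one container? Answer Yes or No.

A valid assignment using 7 containers:
  container 1: 675 + 150 = 825
  container 2: 650 + 225 = 875
  container 3: 575 + 275 = 850
  container 4: 550 + 275 = 825
  container 5: 525 + 275 = 800
  container 6: 475 = 475
  container 7: 475 = 475
Every load is within 875 kg, so 7 containers suffice.

Yes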